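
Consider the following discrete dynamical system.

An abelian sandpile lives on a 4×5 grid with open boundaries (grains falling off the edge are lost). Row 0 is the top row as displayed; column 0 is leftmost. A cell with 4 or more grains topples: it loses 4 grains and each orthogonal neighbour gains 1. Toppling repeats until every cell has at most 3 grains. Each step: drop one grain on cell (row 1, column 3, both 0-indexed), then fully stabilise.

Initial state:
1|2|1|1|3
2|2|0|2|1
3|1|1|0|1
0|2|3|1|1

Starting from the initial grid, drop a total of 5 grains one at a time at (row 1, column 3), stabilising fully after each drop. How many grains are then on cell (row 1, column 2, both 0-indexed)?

1

0) 1|2|1|1|3
2|2|0|2|1
3|1|1|0|1
0|2|3|1|1
1) 1|2|1|1|3
2|2|0|3|1
3|1|1|0|1
0|2|3|1|1
2) 1|2|1|2|3
2|2|1|0|2
3|1|1|1|1
0|2|3|1|1
3) 1|2|1|2|3
2|2|1|1|2
3|1|1|1|1
0|2|3|1|1
4) 1|2|1|2|3
2|2|1|2|2
3|1|1|1|1
0|2|3|1|1
5) 1|2|1|2|3
2|2|1|3|2
3|1|1|1|1
0|2|3|1|1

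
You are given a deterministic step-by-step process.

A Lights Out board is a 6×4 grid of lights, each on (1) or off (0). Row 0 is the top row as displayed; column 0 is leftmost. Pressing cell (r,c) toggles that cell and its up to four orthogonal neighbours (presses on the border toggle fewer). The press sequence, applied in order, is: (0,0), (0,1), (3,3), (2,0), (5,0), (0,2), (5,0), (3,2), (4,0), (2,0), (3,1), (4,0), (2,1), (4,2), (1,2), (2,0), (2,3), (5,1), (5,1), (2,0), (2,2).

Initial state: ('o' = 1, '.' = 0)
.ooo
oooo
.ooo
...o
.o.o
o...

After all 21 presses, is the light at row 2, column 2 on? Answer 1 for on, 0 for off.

0

gen 0: .ooo
oooo
.ooo
...o
.o.o
o...
gen 1: o.oo
.ooo
.ooo
...o
.o.o
o...
gen 2: .o.o
..oo
.ooo
...o
.o.o
o...
gen 3: .o.o
..oo
.oo.
..o.
.o..
o...
gen 4: .o.o
o.oo
o.o.
o.o.
.o..
o...
gen 5: .o.o
o.oo
o.o.
o.o.
oo..
.o..
gen 6: ..o.
o..o
o.o.
o.o.
oo..
.o..
gen 7: ..o.
o..o
o.o.
o.o.
.o..
o...
gen 8: ..o.
o..o
o...
oo.o
.oo.
o...
gen 9: ..o.
o..o
o...
.o.o
o.o.
....
gen 10: ..o.
...o
.o..
oo.o
o.o.
....
gen 11: ..o.
...o
....
..oo
ooo.
....
gen 12: ..o.
...o
....
o.oo
..o.
o...
gen 13: ..o.
.o.o
ooo.
oooo
..o.
o...
gen 14: ..o.
.o.o
ooo.
oo.o
.o.o
o.o.
gen 15: ....
..o.
oo..
oo.o
.o.o
o.o.
gen 16: ....
o.o.
....
.o.o
.o.o
o.o.
gen 17: ....
o.oo
..oo
.o..
.o.o
o.o.
gen 18: ....
o.oo
..oo
.o..
...o
.o..
gen 19: ....
o.oo
..oo
.o..
.o.o
o.o.
gen 20: ....
..oo
oooo
oo..
.o.o
o.o.
gen 21: ....
...o
o...
ooo.
.o.o
o.o.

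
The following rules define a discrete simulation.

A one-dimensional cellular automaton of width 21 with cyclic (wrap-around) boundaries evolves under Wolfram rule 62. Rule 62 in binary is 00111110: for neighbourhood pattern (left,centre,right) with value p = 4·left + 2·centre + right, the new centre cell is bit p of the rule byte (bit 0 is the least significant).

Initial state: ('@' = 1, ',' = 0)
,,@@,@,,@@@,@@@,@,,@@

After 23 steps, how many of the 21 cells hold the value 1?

[0] ,,@@,@,,@@@,@@@,@,,@@
[1] @@@,@@@@@,,@@,,@@@@@,
[2] @,,@@,,,,@@@,@@@,,,,@
[3] ,@@@,@,,@@,,@@,,@,,@@
[4] @@,,@@@@@,@@@,@@@@@@,
[5] @,@@@,,,,@@,,@@,,,,,@
[6] ,@@,,@,,@@,@@@,@,,,@@
[7] @@,@@@@@@,@@,,@@@,@@,
[8] @,@@,,,,,@@,@@@,,@@,@
[9] ,@@,@,,,@@,@@,,@@@,@@
[10] @@,@@@,@@,@@,@@@,,@@,
[11] @,@@,,@@,@@,@@,,@@@,@
[12] ,@@,@@@,@@,@@,@@@,,@@
[13] @@,@@,,@@,@@,@@,,@@@,
[14] @,@@,@@@,@@,@@,@@@,,@
[15] ,@@,@@,,@@,@@,@@,,@@@
[16] @@,@@,@@@,@@,@@,@@@,,
[17] @,@@,@@,,@@,@@,@@,,@@
[18] ,@@,@@,@@@,@@,@@,@@@,
[19] @@,@@,@@,,@@,@@,@@,,@
[20] ,,@@,@@,@@@,@@,@@,@@@
[21] @@@,@@,@@,,@@,@@,@@,,
[22] @,,@@,@@,@@@,@@,@@,@@
[23] ,@@@,@@,@@,,@@,@@,@@,

13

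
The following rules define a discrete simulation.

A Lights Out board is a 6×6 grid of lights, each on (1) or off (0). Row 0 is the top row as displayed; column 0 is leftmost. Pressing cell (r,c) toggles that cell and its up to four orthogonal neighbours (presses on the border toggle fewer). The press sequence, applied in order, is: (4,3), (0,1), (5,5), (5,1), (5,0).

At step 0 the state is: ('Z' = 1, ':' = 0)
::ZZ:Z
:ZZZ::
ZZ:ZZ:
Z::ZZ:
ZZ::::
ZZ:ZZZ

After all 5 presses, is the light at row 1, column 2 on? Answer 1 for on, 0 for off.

1

[0] ::ZZ:Z
:ZZZ::
ZZ:ZZ:
Z::ZZ:
ZZ::::
ZZ:ZZZ
[1] ::ZZ:Z
:ZZZ::
ZZ:ZZ:
Z:::Z:
ZZZZZ:
ZZ::ZZ
[2] ZZ:Z:Z
::ZZ::
ZZ:ZZ:
Z:::Z:
ZZZZZ:
ZZ::ZZ
[3] ZZ:Z:Z
::ZZ::
ZZ:ZZ:
Z:::Z:
ZZZZZZ
ZZ::::
[4] ZZ:Z:Z
::ZZ::
ZZ:ZZ:
Z:::Z:
Z:ZZZZ
::Z:::
[5] ZZ:Z:Z
::ZZ::
ZZ:ZZ:
Z:::Z:
::ZZZZ
ZZZ:::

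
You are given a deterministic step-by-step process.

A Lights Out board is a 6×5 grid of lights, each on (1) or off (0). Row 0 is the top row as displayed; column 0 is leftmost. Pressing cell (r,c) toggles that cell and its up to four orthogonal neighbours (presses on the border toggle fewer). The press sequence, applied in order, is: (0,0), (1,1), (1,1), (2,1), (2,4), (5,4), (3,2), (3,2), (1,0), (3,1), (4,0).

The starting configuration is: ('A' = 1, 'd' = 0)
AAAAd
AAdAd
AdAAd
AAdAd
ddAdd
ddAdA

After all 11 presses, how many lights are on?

20

step 0: AAAAd
AAdAd
AdAAd
AAdAd
ddAdd
ddAdA
step 1: ddAAd
dAdAd
AdAAd
AAdAd
ddAdd
ddAdA
step 2: dAAAd
AdAAd
AAAAd
AAdAd
ddAdd
ddAdA
step 3: ddAAd
dAdAd
AdAAd
AAdAd
ddAdd
ddAdA
step 4: ddAAd
dddAd
dAdAd
AddAd
ddAdd
ddAdA
step 5: ddAAd
dddAA
dAddA
AddAA
ddAdd
ddAdA
step 6: ddAAd
dddAA
dAddA
AddAA
ddAdA
ddAAd
step 7: ddAAd
dddAA
dAAdA
AAAdA
ddddA
ddAAd
step 8: ddAAd
dddAA
dAddA
AddAA
ddAdA
ddAAd
step 9: AdAAd
AAdAA
AAddA
AddAA
ddAdA
ddAAd
step 10: AdAAd
AAdAA
AdddA
dAAAA
dAAdA
ddAAd
step 11: AdAAd
AAdAA
AdddA
AAAAA
AdAdA
AdAAd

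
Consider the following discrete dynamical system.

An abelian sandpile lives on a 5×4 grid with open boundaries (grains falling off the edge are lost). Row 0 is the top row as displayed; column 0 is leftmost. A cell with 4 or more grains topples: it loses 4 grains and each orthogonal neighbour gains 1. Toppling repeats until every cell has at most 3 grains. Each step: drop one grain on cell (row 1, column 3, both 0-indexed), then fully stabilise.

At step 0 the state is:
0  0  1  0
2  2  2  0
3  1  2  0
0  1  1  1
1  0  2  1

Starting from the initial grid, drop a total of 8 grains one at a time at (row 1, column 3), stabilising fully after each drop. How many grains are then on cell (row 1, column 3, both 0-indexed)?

[0] 0  0  1  0
2  2  2  0
3  1  2  0
0  1  1  1
1  0  2  1
[1] 0  0  1  0
2  2  2  1
3  1  2  0
0  1  1  1
1  0  2  1
[2] 0  0  1  0
2  2  2  2
3  1  2  0
0  1  1  1
1  0  2  1
[3] 0  0  1  0
2  2  2  3
3  1  2  0
0  1  1  1
1  0  2  1
[4] 0  0  1  1
2  2  3  0
3  1  2  1
0  1  1  1
1  0  2  1
[5] 0  0  1  1
2  2  3  1
3  1  2  1
0  1  1  1
1  0  2  1
[6] 0  0  1  1
2  2  3  2
3  1  2  1
0  1  1  1
1  0  2  1
[7] 0  0  1  1
2  2  3  3
3  1  2  1
0  1  1  1
1  0  2  1
[8] 0  0  2  2
2  3  0  1
3  1  3  2
0  1  1  1
1  0  2  1

1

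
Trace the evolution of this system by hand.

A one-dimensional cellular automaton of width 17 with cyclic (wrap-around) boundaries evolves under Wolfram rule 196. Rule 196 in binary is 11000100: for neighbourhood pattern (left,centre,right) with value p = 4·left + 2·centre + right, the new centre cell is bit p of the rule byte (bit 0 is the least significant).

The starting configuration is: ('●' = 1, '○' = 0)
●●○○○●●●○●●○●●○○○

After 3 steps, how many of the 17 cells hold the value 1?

4

0) ●●○○○●●●○●●○●●○○○
1) ○●○○○○●●○○●○○●○○○
2) ○●○○○○○●○○●○○●○○○
3) ○●○○○○○●○○●○○●○○○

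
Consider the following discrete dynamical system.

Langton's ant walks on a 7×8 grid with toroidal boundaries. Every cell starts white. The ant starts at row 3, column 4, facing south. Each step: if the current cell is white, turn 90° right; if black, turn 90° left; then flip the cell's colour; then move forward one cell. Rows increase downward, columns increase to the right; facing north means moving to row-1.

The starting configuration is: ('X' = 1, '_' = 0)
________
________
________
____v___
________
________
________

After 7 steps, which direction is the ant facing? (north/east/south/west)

t=0: ________
________
________
____v___
________
________
________
t=1: ________
________
________
___<X___
________
________
________
t=2: ________
________
___^____
___XX___
________
________
________
t=3: ________
________
___X>___
___XX___
________
________
________
t=4: ________
________
___XX___
___Xv___
________
________
________
t=5: ________
________
___XX___
___X_>__
________
________
________
t=6: ________
________
___XX___
___X_X__
_____v__
________
________
t=7: ________
________
___XX___
___X_X__
____<X__
________
________

west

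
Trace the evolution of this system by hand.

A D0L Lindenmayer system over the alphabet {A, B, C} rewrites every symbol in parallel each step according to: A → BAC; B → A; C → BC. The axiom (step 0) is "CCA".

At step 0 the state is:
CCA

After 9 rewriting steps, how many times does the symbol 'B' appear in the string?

t=0: CCA
t=1: BCBCBAC
t=2: ABCABCABACBC
t=3: BACABCBACABCBACABACBCABC
t=4: ABACBCBACABCABACBCBACABCABACBCBACABACBCABCBACABC
t=5: BACABACBCABCABACBCBACABCBACABACBCABCABACBCBACABCBACABACBCABCABACBCBACABACBCABCBACABCABACBCBACABC
t=6: ABACBCBACABACBCABCBACABCBACABACBCABCABACBCBACABCABACBCBACA…ACBCBACABACBCABCBACABCABACBCBACABCBACABACBCABCABACBCBACABC  (len 192)
t=7: BACABACBCABCABACBCBACABACBCABCBACABCABACBCBACABCABACBCBACA…ACBCBACABCABACBCBACABACBCABCBACABCBACABACBCABCABACBCBACABC  (len 384)
t=8: ABACBCBACABACBCABCBACABCBACABACBCABCABACBCBACABACBCABCBACA…ACBCBACABCABACBCBACABACBCABCBACABCBACABACBCABCABACBCBACABC  (len 768)
t=9: BACABACBCABCABACBCBACABACBCABCBACABCABACBCBACABCABACBCBACA…ACBCBACABCABACBCBACABACBCABCBACABCBACABACBCABCABACBCBACABC  (len 1536)

512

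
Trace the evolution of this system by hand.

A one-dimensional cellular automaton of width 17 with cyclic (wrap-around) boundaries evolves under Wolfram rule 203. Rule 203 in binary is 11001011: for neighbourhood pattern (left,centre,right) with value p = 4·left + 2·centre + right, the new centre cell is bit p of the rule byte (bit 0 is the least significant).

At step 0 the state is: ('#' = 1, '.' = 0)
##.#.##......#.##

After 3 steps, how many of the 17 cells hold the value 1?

step 0: ##.#.##......#.##
step 1: ##...##.#####..##
step 2: ##.####.#####.###
step 3: ##.####.#####.###

14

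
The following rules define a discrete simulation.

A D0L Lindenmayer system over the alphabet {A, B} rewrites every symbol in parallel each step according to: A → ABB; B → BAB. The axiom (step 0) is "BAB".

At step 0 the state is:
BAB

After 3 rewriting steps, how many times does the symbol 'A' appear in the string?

27

gen 0: BAB
gen 1: BABABBBAB
gen 2: BABABBBABABBBABBABBABABBBAB
gen 3: BABABBBABABBBABBABBABABBBABABBBABBABBABABBBABBABABBBABBABABBBABABBBABBABBABABBBAB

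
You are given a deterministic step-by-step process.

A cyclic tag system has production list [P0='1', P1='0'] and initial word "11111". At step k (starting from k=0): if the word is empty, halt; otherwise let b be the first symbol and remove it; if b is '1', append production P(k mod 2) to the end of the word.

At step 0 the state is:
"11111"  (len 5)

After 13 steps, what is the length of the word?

0

k=0  "11111"  (len 5)
k=1  "11111"  (len 5)
k=2  "11110"  (len 5)
k=3  "11101"  (len 5)
k=4  "11010"  (len 5)
k=5  "10101"  (len 5)
k=6  "01010"  (len 5)
k=7  "1010"  (len 4)
k=8  "0100"  (len 4)
k=9  "100"  (len 3)
k=10  "000"  (len 3)
k=11  "00"  (len 2)
k=12  "0"  (len 1)
k=13  (halted — word empty)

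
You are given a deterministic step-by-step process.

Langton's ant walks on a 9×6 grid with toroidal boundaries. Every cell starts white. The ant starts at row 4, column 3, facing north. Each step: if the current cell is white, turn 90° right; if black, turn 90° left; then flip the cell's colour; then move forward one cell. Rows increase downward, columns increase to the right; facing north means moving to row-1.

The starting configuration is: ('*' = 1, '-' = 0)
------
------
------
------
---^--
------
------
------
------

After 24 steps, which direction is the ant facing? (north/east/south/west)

south

gen 0: ------
------
------
------
---^--
------
------
------
------
gen 1: ------
------
------
------
---*>-
------
------
------
------
gen 2: ------
------
------
------
---**-
----v-
------
------
------
gen 3: ------
------
------
------
---**-
---<*-
------
------
------
gen 4: ------
------
------
------
---^*-
---**-
------
------
------
gen 5: ------
------
------
------
--<-*-
---**-
------
------
------
gen 6: ------
------
------
--^---
--*-*-
---**-
------
------
------
gen 7: ------
------
------
--*>--
--*-*-
---**-
------
------
------
gen 8: ------
------
------
--**--
--*v*-
---**-
------
------
------
gen 9: ------
------
------
--**--
--<**-
---**-
------
------
------
gen 10: ------
------
------
--**--
---**-
--v**-
------
------
------
gen 11: ------
------
------
--**--
---**-
-<***-
------
------
------
gen 12: ------
------
------
--**--
-^-**-
-****-
------
------
------
gen 13: ------
------
------
--**--
-*>**-
-****-
------
------
------
gen 14: ------
------
------
--**--
-****-
-*v**-
------
------
------
gen 15: ------
------
------
--**--
-****-
-*->*-
------
------
------
gen 16: ------
------
------
--**--
-**^*-
-*--*-
------
------
------
gen 17: ------
------
------
--**--
-*<-*-
-*--*-
------
------
------
gen 18: ------
------
------
--**--
-*--*-
-*v-*-
------
------
------
gen 19: ------
------
------
--**--
-*--*-
-<*-*-
------
------
------
gen 20: ------
------
------
--**--
-*--*-
--*-*-
-v----
------
------
gen 21: ------
------
------
--**--
-*--*-
--*-*-
<*----
------
------
gen 22: ------
------
------
--**--
-*--*-
^-*-*-
**----
------
------
gen 23: ------
------
------
--**--
-*--*-
*>*-*-
**----
------
------
gen 24: ------
------
------
--**--
-*--*-
***-*-
*v----
------
------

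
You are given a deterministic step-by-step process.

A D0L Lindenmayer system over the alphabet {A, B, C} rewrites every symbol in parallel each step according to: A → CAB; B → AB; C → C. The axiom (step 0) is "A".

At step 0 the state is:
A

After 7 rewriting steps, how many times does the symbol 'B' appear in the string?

64

gen 0: A
gen 1: CAB
gen 2: CCABAB
gen 3: CCCABABCABAB
gen 4: CCCCABABCABABCCABABCABAB
gen 5: CCCCCABABCABABCCABABCABABCCCABABCABABCCABABCABAB
gen 6: CCCCCCABABCABABCCABABCABABCCCABABCABABCCABABCABABCCCCABABCABABCCABABCABABCCCABABCABABCCABABCABAB
gen 7: CCCCCCCABABCABABCCABABCABABCCCABABCABABCCABABCABABCCCCABAB…CCABABCABABCCCCABABCABABCCABABCABABCCCABABCABABCCABABCABAB  (len 192)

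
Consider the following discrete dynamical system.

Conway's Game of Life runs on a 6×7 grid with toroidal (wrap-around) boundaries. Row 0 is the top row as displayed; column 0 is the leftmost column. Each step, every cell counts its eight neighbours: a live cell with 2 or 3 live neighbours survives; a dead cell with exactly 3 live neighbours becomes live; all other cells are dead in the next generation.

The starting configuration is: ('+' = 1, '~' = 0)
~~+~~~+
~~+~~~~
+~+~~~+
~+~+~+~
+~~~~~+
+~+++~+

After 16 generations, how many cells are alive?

2

t=0: ~~+~~~+
~~+~~~~
+~+~~~+
~+~+~+~
+~~~~~+
+~+++~+
t=1: +~+~~++
+~++~~+
+~++~~+
~++~~+~
~~~~~~~
~~++~~~
t=2: +~~~++~
~~~~+~~
~~~~++~
++++~~+
~+~+~~~
~+++~~+
t=3: +++~+++
~~~+~~+
+++~+++
++~+~++
~~~~+~+
~+~+~++
t=4: ~+~~~~~
~~~~~~~
~~~~~~~
~~~+~~~
~+~+~~~
~+~+~~~
t=5: ~~+~~~~
~~~~~~~
~~~~~~~
~~+~~~~
~~~++~~
++~~~~~
t=6: ~+~~~~~
~~~~~~~
~~~~~~~
~~~+~~~
~+++~~~
~+++~~~
t=7: ~+~~~~~
~~~~~~~
~~~~~~~
~~~+~~~
~+~~+~~
+~~+~~~
t=8: ~~~~~~~
~~~~~~~
~~~~~~~
~~~~~~~
~~+++~~
+++~~~~
t=9: ~+~~~~~
~~~~~~~
~~~~~~~
~~~+~~~
~~++~~~
~++~~~~
t=10: ~++~~~~
~~~~~~~
~~~~~~~
~~++~~~
~+~+~~~
~+~+~~~
t=11: ~++~~~~
~~~~~~~
~~~~~~~
~~++~~~
~+~++~~
++~+~~~
t=12: +++~~~~
~~~~~~~
~~~~~~~
~~+++~~
++~~+~~
+~~++~~
t=13: ++++~~~
~+~~~~~
~~~+~~~
~++++~~
++~~~+~
~~~++~+
t=14: ++~++~~
++~+~~~
~+~++~~
++~++~~
++~~~++
~~~++++
t=15: ~+~~~~~
~~~~~~~
~~~~~~~
~~~+~~~
~+~~~~~
~~~+~~~
t=16: ~~~~~~~
~~~~~~~
~~~~~~~
~~~~~~~
~~+~~~~
~~+~~~~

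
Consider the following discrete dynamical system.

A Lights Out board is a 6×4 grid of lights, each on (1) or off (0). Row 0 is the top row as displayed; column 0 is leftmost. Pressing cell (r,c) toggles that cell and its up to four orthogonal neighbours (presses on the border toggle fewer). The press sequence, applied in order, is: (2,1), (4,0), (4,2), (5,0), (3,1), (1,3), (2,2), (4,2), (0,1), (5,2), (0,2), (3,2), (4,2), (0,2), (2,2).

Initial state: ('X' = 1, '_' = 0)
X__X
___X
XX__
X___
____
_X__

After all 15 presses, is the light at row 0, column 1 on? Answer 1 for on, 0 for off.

1

step 0: X__X
___X
XX__
X___
____
_X__
step 1: X__X
_X_X
__X_
XX__
____
_X__
step 2: X__X
_X_X
__X_
_X__
XX__
XX__
step 3: X__X
_X_X
__X_
_XX_
X_XX
XXX_
step 4: X__X
_X_X
__X_
_XX_
__XX
__X_
step 5: X__X
_X_X
_XX_
X___
_XXX
__X_
step 6: X___
_XX_
_XXX
X___
_XXX
__X_
step 7: X___
_X__
____
X_X_
_XXX
__X_
step 8: X___
_X__
____
X___
____
____
step 9: _XX_
____
____
X___
____
____
step 10: _XX_
____
____
X___
__X_
_XXX
step 11: ___X
__X_
____
X___
__X_
_XXX
step 12: ___X
__X_
__X_
XXXX
____
_XXX
step 13: ___X
__X_
__X_
XX_X
_XXX
_X_X
step 14: _XX_
____
__X_
XX_X
_XXX
_X_X
step 15: _XX_
__X_
_X_X
XXXX
_XXX
_X_X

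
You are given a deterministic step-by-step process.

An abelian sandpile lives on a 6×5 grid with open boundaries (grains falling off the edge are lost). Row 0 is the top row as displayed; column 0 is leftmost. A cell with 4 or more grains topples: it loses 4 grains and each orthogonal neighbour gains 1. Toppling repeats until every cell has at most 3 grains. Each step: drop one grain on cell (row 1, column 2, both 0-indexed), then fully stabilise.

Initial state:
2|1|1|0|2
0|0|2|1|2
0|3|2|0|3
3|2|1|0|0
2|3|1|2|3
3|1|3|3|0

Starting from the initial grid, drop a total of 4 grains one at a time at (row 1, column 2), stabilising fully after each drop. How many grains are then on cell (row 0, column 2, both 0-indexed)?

2

0) 2|1|1|0|2
0|0|2|1|2
0|3|2|0|3
3|2|1|0|0
2|3|1|2|3
3|1|3|3|0
1) 2|1|1|0|2
0|0|3|1|2
0|3|2|0|3
3|2|1|0|0
2|3|1|2|3
3|1|3|3|0
2) 2|1|2|0|2
0|1|0|2|2
0|3|3|0|3
3|2|1|0|0
2|3|1|2|3
3|1|3|3|0
3) 2|1|2|0|2
0|1|1|2|2
0|3|3|0|3
3|2|1|0|0
2|3|1|2|3
3|1|3|3|0
4) 2|1|2|0|2
0|1|2|2|2
0|3|3|0|3
3|2|1|0|0
2|3|1|2|3
3|1|3|3|0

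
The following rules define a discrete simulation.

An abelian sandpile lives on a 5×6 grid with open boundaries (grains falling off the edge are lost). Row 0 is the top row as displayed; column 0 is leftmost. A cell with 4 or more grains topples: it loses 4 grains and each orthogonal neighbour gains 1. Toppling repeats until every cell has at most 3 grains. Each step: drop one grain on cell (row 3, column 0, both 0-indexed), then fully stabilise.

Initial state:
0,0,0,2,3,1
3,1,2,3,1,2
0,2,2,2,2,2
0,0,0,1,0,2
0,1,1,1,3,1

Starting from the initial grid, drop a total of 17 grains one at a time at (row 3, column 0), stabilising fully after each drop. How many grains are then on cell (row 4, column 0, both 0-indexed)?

1

k=0  0,0,0,2,3,1
3,1,2,3,1,2
0,2,2,2,2,2
0,0,0,1,0,2
0,1,1,1,3,1
k=1  0,0,0,2,3,1
3,1,2,3,1,2
0,2,2,2,2,2
1,0,0,1,0,2
0,1,1,1,3,1
k=2  0,0,0,2,3,1
3,1,2,3,1,2
0,2,2,2,2,2
2,0,0,1,0,2
0,1,1,1,3,1
k=3  0,0,0,2,3,1
3,1,2,3,1,2
0,2,2,2,2,2
3,0,0,1,0,2
0,1,1,1,3,1
k=4  0,0,0,2,3,1
3,1,2,3,1,2
1,2,2,2,2,2
0,1,0,1,0,2
1,1,1,1,3,1
k=5  0,0,0,2,3,1
3,1,2,3,1,2
1,2,2,2,2,2
1,1,0,1,0,2
1,1,1,1,3,1
k=6  0,0,0,2,3,1
3,1,2,3,1,2
1,2,2,2,2,2
2,1,0,1,0,2
1,1,1,1,3,1
k=7  0,0,0,2,3,1
3,1,2,3,1,2
1,2,2,2,2,2
3,1,0,1,0,2
1,1,1,1,3,1
k=8  0,0,0,2,3,1
3,1,2,3,1,2
2,2,2,2,2,2
0,2,0,1,0,2
2,1,1,1,3,1
k=9  0,0,0,2,3,1
3,1,2,3,1,2
2,2,2,2,2,2
1,2,0,1,0,2
2,1,1,1,3,1
k=10  0,0,0,2,3,1
3,1,2,3,1,2
2,2,2,2,2,2
2,2,0,1,0,2
2,1,1,1,3,1
k=11  0,0,0,2,3,1
3,1,2,3,1,2
2,2,2,2,2,2
3,2,0,1,0,2
2,1,1,1,3,1
k=12  0,0,0,2,3,1
3,1,2,3,1,2
3,2,2,2,2,2
0,3,0,1,0,2
3,1,1,1,3,1
k=13  0,0,0,2,3,1
3,1,2,3,1,2
3,2,2,2,2,2
1,3,0,1,0,2
3,1,1,1,3,1
k=14  0,0,0,2,3,1
3,1,2,3,1,2
3,2,2,2,2,2
2,3,0,1,0,2
3,1,1,1,3,1
k=15  0,0,0,2,3,1
3,1,2,3,1,2
3,2,2,2,2,2
3,3,0,1,0,2
3,1,1,1,3,1
k=16  1,0,0,2,3,1
0,3,2,3,1,2
2,0,3,2,2,2
3,1,1,1,0,2
0,3,1,1,3,1
k=17  1,0,0,2,3,1
0,3,2,3,1,2
3,0,3,2,2,2
0,2,1,1,0,2
1,3,1,1,3,1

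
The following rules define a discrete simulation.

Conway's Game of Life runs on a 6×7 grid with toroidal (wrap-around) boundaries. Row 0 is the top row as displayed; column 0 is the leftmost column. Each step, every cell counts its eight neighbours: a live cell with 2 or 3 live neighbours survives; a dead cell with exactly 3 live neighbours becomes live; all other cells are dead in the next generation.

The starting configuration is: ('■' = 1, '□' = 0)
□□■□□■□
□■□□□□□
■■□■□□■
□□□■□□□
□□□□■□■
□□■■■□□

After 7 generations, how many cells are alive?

gen 0: □□■□□■□
□■□□□□□
■■□■□□■
□□□■□□□
□□□□■□■
□□■■■□□
gen 1: □■■□■□□
□■□□□□■
■■□□□□□
□□■■■■■
□□■□■■□
□□■□■□□
gen 2: ■■■□□■□
□□□□□□□
□■□■■□□
■□■□□□■
□■■□□□■
□□■□■□□
gen 3: □■■■□□□
■□□■■□□
■■■■□□□
□□□□□■■
□□■□□■■
□□□□□■■
gen 4: ■■■■□■■
■□□□■□□
■■■■□■□
□□□■■■□
■□□□■□□
■■□■■■■
gen 5: □□□□□□□
□□□□□□□
■■■□□■□
■□□□□■□
■■■□□□□
□□□□□□□
gen 6: □□□□□□□
□■□□□□□
■■□□□□□
□□□□□□□
■■□□□□■
□■□□□□□
gen 7: □□□□□□□
■■□□□□□
■■□□□□□
□□□□□□■
■■□□□□□
□■□□□□□

8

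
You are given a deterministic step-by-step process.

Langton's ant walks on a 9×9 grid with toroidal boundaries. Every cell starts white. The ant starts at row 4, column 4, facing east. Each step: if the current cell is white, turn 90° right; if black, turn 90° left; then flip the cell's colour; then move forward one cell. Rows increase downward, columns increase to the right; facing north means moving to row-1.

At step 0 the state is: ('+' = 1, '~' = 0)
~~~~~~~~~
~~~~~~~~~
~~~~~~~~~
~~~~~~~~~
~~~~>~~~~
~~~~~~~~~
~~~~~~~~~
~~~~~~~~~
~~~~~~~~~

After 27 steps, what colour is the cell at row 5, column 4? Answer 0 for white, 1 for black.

k=0  ~~~~~~~~~
~~~~~~~~~
~~~~~~~~~
~~~~~~~~~
~~~~>~~~~
~~~~~~~~~
~~~~~~~~~
~~~~~~~~~
~~~~~~~~~
k=1  ~~~~~~~~~
~~~~~~~~~
~~~~~~~~~
~~~~~~~~~
~~~~+~~~~
~~~~v~~~~
~~~~~~~~~
~~~~~~~~~
~~~~~~~~~
k=2  ~~~~~~~~~
~~~~~~~~~
~~~~~~~~~
~~~~~~~~~
~~~~+~~~~
~~~<+~~~~
~~~~~~~~~
~~~~~~~~~
~~~~~~~~~
k=3  ~~~~~~~~~
~~~~~~~~~
~~~~~~~~~
~~~~~~~~~
~~~^+~~~~
~~~++~~~~
~~~~~~~~~
~~~~~~~~~
~~~~~~~~~
k=4  ~~~~~~~~~
~~~~~~~~~
~~~~~~~~~
~~~~~~~~~
~~~+>~~~~
~~~++~~~~
~~~~~~~~~
~~~~~~~~~
~~~~~~~~~
k=5  ~~~~~~~~~
~~~~~~~~~
~~~~~~~~~
~~~~^~~~~
~~~+~~~~~
~~~++~~~~
~~~~~~~~~
~~~~~~~~~
~~~~~~~~~
k=6  ~~~~~~~~~
~~~~~~~~~
~~~~~~~~~
~~~~+>~~~
~~~+~~~~~
~~~++~~~~
~~~~~~~~~
~~~~~~~~~
~~~~~~~~~
k=7  ~~~~~~~~~
~~~~~~~~~
~~~~~~~~~
~~~~++~~~
~~~+~v~~~
~~~++~~~~
~~~~~~~~~
~~~~~~~~~
~~~~~~~~~
k=8  ~~~~~~~~~
~~~~~~~~~
~~~~~~~~~
~~~~++~~~
~~~+<+~~~
~~~++~~~~
~~~~~~~~~
~~~~~~~~~
~~~~~~~~~
k=9  ~~~~~~~~~
~~~~~~~~~
~~~~~~~~~
~~~~^+~~~
~~~+++~~~
~~~++~~~~
~~~~~~~~~
~~~~~~~~~
~~~~~~~~~
k=10  ~~~~~~~~~
~~~~~~~~~
~~~~~~~~~
~~~<~+~~~
~~~+++~~~
~~~++~~~~
~~~~~~~~~
~~~~~~~~~
~~~~~~~~~
k=11  ~~~~~~~~~
~~~~~~~~~
~~~^~~~~~
~~~+~+~~~
~~~+++~~~
~~~++~~~~
~~~~~~~~~
~~~~~~~~~
~~~~~~~~~
k=12  ~~~~~~~~~
~~~~~~~~~
~~~+>~~~~
~~~+~+~~~
~~~+++~~~
~~~++~~~~
~~~~~~~~~
~~~~~~~~~
~~~~~~~~~
k=13  ~~~~~~~~~
~~~~~~~~~
~~~++~~~~
~~~+v+~~~
~~~+++~~~
~~~++~~~~
~~~~~~~~~
~~~~~~~~~
~~~~~~~~~
k=14  ~~~~~~~~~
~~~~~~~~~
~~~++~~~~
~~~<++~~~
~~~+++~~~
~~~++~~~~
~~~~~~~~~
~~~~~~~~~
~~~~~~~~~
k=15  ~~~~~~~~~
~~~~~~~~~
~~~++~~~~
~~~~++~~~
~~~v++~~~
~~~++~~~~
~~~~~~~~~
~~~~~~~~~
~~~~~~~~~
k=16  ~~~~~~~~~
~~~~~~~~~
~~~++~~~~
~~~~++~~~
~~~~>+~~~
~~~++~~~~
~~~~~~~~~
~~~~~~~~~
~~~~~~~~~
k=17  ~~~~~~~~~
~~~~~~~~~
~~~++~~~~
~~~~^+~~~
~~~~~+~~~
~~~++~~~~
~~~~~~~~~
~~~~~~~~~
~~~~~~~~~
k=18  ~~~~~~~~~
~~~~~~~~~
~~~++~~~~
~~~<~+~~~
~~~~~+~~~
~~~++~~~~
~~~~~~~~~
~~~~~~~~~
~~~~~~~~~
k=19  ~~~~~~~~~
~~~~~~~~~
~~~^+~~~~
~~~+~+~~~
~~~~~+~~~
~~~++~~~~
~~~~~~~~~
~~~~~~~~~
~~~~~~~~~
k=20  ~~~~~~~~~
~~~~~~~~~
~~<~+~~~~
~~~+~+~~~
~~~~~+~~~
~~~++~~~~
~~~~~~~~~
~~~~~~~~~
~~~~~~~~~
k=21  ~~~~~~~~~
~~^~~~~~~
~~+~+~~~~
~~~+~+~~~
~~~~~+~~~
~~~++~~~~
~~~~~~~~~
~~~~~~~~~
~~~~~~~~~
k=22  ~~~~~~~~~
~~+>~~~~~
~~+~+~~~~
~~~+~+~~~
~~~~~+~~~
~~~++~~~~
~~~~~~~~~
~~~~~~~~~
~~~~~~~~~
k=23  ~~~~~~~~~
~~++~~~~~
~~+v+~~~~
~~~+~+~~~
~~~~~+~~~
~~~++~~~~
~~~~~~~~~
~~~~~~~~~
~~~~~~~~~
k=24  ~~~~~~~~~
~~++~~~~~
~~<++~~~~
~~~+~+~~~
~~~~~+~~~
~~~++~~~~
~~~~~~~~~
~~~~~~~~~
~~~~~~~~~
k=25  ~~~~~~~~~
~~++~~~~~
~~~++~~~~
~~v+~+~~~
~~~~~+~~~
~~~++~~~~
~~~~~~~~~
~~~~~~~~~
~~~~~~~~~
k=26  ~~~~~~~~~
~~++~~~~~
~~~++~~~~
~<++~+~~~
~~~~~+~~~
~~~++~~~~
~~~~~~~~~
~~~~~~~~~
~~~~~~~~~
k=27  ~~~~~~~~~
~~++~~~~~
~^~++~~~~
~+++~+~~~
~~~~~+~~~
~~~++~~~~
~~~~~~~~~
~~~~~~~~~
~~~~~~~~~

1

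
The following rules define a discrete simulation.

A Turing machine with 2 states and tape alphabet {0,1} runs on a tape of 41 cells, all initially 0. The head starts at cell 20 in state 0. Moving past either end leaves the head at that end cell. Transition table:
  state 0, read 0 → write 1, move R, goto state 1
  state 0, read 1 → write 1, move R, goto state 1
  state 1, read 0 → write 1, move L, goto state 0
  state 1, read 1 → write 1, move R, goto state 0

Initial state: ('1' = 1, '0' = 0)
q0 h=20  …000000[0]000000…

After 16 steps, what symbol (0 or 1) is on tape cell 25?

1

k=0  q0 h=20  …000000[0]000000…
k=1  q1 h=21  …000001[0]000000…
k=2  q0 h=20  …000000[1]100000…
k=3  q1 h=21  …000001[1]000000…
k=4  q0 h=22  …000011[0]000000…
k=5  q1 h=23  …000111[0]000000…
k=6  q0 h=22  …000011[1]100000…
k=7  q1 h=23  …000111[1]000000…
k=8  q0 h=24  …001111[0]000000…
k=9  q1 h=25  …011111[0]000000…
k=10  q0 h=24  …001111[1]100000…
k=11  q1 h=25  …011111[1]000000…
k=12  q0 h=26  …111111[0]000000…
k=13  q1 h=27  …111111[0]000000…
k=14  q0 h=26  …111111[1]100000…
k=15  q1 h=27  …111111[1]000000…
k=16  q0 h=28  …111111[0]000000…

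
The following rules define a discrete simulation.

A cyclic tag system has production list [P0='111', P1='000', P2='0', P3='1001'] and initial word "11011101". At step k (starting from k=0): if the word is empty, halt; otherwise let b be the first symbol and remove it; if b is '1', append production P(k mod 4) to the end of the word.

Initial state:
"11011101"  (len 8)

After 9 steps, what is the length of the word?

22

step 0: "11011101"  (len 8)
step 1: "1011101111"  (len 10)
step 2: "011101111000"  (len 12)
step 3: "11101111000"  (len 11)
step 4: "11011110001001"  (len 14)
step 5: "1011110001001111"  (len 16)
step 6: "011110001001111000"  (len 18)
step 7: "11110001001111000"  (len 17)
step 8: "11100010011110001001"  (len 20)
step 9: "1100010011110001001111"  (len 22)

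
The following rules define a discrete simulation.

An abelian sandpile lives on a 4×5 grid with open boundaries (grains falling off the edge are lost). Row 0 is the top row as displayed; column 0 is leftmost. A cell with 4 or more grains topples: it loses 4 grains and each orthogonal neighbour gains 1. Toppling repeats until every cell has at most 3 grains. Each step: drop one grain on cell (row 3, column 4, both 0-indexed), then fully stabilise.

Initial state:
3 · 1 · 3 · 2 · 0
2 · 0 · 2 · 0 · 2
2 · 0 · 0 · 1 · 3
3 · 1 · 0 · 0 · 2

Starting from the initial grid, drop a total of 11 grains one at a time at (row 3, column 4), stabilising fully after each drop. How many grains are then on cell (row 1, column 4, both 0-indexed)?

t=0: 3 · 1 · 3 · 2 · 0
2 · 0 · 2 · 0 · 2
2 · 0 · 0 · 1 · 3
3 · 1 · 0 · 0 · 2
t=1: 3 · 1 · 3 · 2 · 0
2 · 0 · 2 · 0 · 2
2 · 0 · 0 · 1 · 3
3 · 1 · 0 · 0 · 3
t=2: 3 · 1 · 3 · 2 · 0
2 · 0 · 2 · 0 · 3
2 · 0 · 0 · 2 · 0
3 · 1 · 0 · 1 · 1
t=3: 3 · 1 · 3 · 2 · 0
2 · 0 · 2 · 0 · 3
2 · 0 · 0 · 2 · 0
3 · 1 · 0 · 1 · 2
t=4: 3 · 1 · 3 · 2 · 0
2 · 0 · 2 · 0 · 3
2 · 0 · 0 · 2 · 0
3 · 1 · 0 · 1 · 3
t=5: 3 · 1 · 3 · 2 · 0
2 · 0 · 2 · 0 · 3
2 · 0 · 0 · 2 · 1
3 · 1 · 0 · 2 · 0
t=6: 3 · 1 · 3 · 2 · 0
2 · 0 · 2 · 0 · 3
2 · 0 · 0 · 2 · 1
3 · 1 · 0 · 2 · 1
t=7: 3 · 1 · 3 · 2 · 0
2 · 0 · 2 · 0 · 3
2 · 0 · 0 · 2 · 1
3 · 1 · 0 · 2 · 2
t=8: 3 · 1 · 3 · 2 · 0
2 · 0 · 2 · 0 · 3
2 · 0 · 0 · 2 · 1
3 · 1 · 0 · 2 · 3
t=9: 3 · 1 · 3 · 2 · 0
2 · 0 · 2 · 0 · 3
2 · 0 · 0 · 2 · 2
3 · 1 · 0 · 3 · 0
t=10: 3 · 1 · 3 · 2 · 0
2 · 0 · 2 · 0 · 3
2 · 0 · 0 · 2 · 2
3 · 1 · 0 · 3 · 1
t=11: 3 · 1 · 3 · 2 · 0
2 · 0 · 2 · 0 · 3
2 · 0 · 0 · 2 · 2
3 · 1 · 0 · 3 · 2

3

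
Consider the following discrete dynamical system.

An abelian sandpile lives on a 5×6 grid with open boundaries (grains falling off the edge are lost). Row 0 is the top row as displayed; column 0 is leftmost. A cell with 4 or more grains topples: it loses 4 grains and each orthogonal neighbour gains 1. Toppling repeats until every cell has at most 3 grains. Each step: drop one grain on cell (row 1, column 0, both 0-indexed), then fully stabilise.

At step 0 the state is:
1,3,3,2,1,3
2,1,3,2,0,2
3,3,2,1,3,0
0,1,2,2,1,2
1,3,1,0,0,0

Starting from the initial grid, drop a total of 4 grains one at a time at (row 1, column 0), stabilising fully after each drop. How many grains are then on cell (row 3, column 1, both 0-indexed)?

gen 0: 1,3,3,2,1,3
2,1,3,2,0,2
3,3,2,1,3,0
0,1,2,2,1,2
1,3,1,0,0,0
gen 1: 1,3,3,2,1,3
3,1,3,2,0,2
3,3,2,1,3,0
0,1,2,2,1,2
1,3,1,0,0,0
gen 2: 2,3,3,2,1,3
1,3,3,2,0,2
1,0,3,1,3,0
1,2,2,2,1,2
1,3,1,0,0,0
gen 3: 2,3,3,2,1,3
2,3,3,2,0,2
1,0,3,1,3,0
1,2,2,2,1,2
1,3,1,0,0,0
gen 4: 2,3,3,2,1,3
3,3,3,2,0,2
1,0,3,1,3,0
1,2,2,2,1,2
1,3,1,0,0,0

2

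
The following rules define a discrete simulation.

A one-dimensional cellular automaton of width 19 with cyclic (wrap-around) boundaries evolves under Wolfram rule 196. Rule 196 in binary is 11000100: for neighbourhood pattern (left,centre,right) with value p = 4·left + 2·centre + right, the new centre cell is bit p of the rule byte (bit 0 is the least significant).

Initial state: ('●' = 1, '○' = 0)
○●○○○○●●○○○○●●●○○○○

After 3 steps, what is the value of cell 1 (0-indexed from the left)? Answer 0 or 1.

1

step 0: ○●○○○○●●○○○○●●●○○○○
step 1: ○●○○○○○●○○○○○●●○○○○
step 2: ○●○○○○○●○○○○○○●○○○○
step 3: ○●○○○○○●○○○○○○●○○○○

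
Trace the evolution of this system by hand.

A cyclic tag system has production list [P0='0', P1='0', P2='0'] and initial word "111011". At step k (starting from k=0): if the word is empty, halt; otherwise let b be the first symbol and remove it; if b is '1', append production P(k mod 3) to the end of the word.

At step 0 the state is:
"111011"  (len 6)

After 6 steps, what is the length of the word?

k=0  "111011"  (len 6)
k=1  "110110"  (len 6)
k=2  "101100"  (len 6)
k=3  "011000"  (len 6)
k=4  "11000"  (len 5)
k=5  "10000"  (len 5)
k=6  "00000"  (len 5)

5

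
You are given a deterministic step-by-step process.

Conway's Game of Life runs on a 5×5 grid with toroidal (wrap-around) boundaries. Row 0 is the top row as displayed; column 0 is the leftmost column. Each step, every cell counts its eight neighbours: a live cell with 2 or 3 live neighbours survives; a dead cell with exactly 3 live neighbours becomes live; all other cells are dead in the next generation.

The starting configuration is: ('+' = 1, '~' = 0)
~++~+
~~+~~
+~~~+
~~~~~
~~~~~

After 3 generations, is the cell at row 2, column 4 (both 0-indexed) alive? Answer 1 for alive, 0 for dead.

k=0  ~++~+
~~+~~
+~~~+
~~~~~
~~~~~
k=1  ~+++~
~~+~+
~~~~~
~~~~~
~~~~~
k=2  ~+++~
~++~~
~~~~~
~~~~~
~~+~~
k=3  ~~~+~
~+~+~
~~~~~
~~~~~
~+++~

0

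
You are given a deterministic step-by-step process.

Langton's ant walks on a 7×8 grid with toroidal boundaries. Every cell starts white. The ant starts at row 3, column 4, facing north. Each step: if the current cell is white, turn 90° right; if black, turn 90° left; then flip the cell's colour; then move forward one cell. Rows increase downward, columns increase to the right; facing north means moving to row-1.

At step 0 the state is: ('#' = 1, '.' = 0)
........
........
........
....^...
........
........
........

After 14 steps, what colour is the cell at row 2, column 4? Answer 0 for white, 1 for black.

1

[0] ........
........
........
....^...
........
........
........
[1] ........
........
........
....#>..
........
........
........
[2] ........
........
........
....##..
.....v..
........
........
[3] ........
........
........
....##..
....<#..
........
........
[4] ........
........
........
....^#..
....##..
........
........
[5] ........
........
........
...<.#..
....##..
........
........
[6] ........
........
...^....
...#.#..
....##..
........
........
[7] ........
........
...#>...
...#.#..
....##..
........
........
[8] ........
........
...##...
...#v#..
....##..
........
........
[9] ........
........
...##...
...<##..
....##..
........
........
[10] ........
........
...##...
....##..
...v##..
........
........
[11] ........
........
...##...
....##..
..<###..
........
........
[12] ........
........
...##...
..^.##..
..####..
........
........
[13] ........
........
...##...
..#>##..
..####..
........
........
[14] ........
........
...##...
..####..
..#v##..
........
........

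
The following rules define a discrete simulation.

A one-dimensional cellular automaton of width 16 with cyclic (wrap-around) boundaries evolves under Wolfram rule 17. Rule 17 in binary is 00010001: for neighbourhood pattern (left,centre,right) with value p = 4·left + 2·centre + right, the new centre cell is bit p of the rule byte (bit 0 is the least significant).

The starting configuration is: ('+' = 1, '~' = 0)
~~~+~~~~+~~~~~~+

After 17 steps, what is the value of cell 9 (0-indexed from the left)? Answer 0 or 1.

1

gen 0: ~~~+~~~~+~~~~~~+
gen 1: ++~~+++~~+++++~~
gen 2: ~~+~~~~+~~~~~~+~
gen 3: +~~+++~~+++++~~+
gen 4: ~+~~~~+~~~~~~+~~
gen 5: ~~+++~~+++++~~++
gen 6: +~~~~+~~~~~~+~~~
gen 7: ~+++~~+++++~~++~
gen 8: ~~~~+~~~~~~+~~~+
gen 9: +++~~+++++~~++~~
gen 10: ~~~+~~~~~~+~~~+~
gen 11: ++~~+++++~~++~~+
gen 12: ~~+~~~~~~+~~~+~~
gen 13: +~~+++++~~++~~++
gen 14: ~+~~~~~~+~~~+~~~
gen 15: ~~+++++~~++~~+++
gen 16: +~~~~~~+~~~+~~~~
gen 17: ~+++++~~++~~+++~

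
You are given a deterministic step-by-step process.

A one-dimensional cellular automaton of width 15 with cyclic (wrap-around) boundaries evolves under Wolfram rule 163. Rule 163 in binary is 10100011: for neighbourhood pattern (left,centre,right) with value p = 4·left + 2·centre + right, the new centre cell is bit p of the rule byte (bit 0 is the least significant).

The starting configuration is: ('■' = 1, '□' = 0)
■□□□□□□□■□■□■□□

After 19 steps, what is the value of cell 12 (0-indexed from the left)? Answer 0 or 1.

0

k=0  ■□□□□□□□■□■□■□□
k=1  □□■■■■■■□■□■□□■
k=2  □■□■■■■□■□■□□■□
k=3  ■□■□■■□■□■□□■□□
k=4  □■□■□□■□■□□■□□■
k=5  ■□■□□■□■□□■□□■□
k=6  □■□□■□■□□■□□■□■
k=7  ■□□■□■□□■□□■□■□
k=8  □□■□■□□■□□■□■□■
k=9  □■□■□□■□□■□■□■□
k=10  ■□■□□■□□■□■□■□□
k=11  □■□□■□□■□■□■□□■
k=12  ■□□■□□■□■□■□□■□
k=13  □□■□□■□■□■□□■□■
k=14  □■□□■□■□■□□■□■□
k=15  ■□□■□■□■□□■□■□□
k=16  □□■□■□■□□■□■□□■
k=17  □■□■□■□□■□■□□■□
k=18  ■□■□■□□■□■□□■□□
k=19  □■□■□□■□■□□■□□■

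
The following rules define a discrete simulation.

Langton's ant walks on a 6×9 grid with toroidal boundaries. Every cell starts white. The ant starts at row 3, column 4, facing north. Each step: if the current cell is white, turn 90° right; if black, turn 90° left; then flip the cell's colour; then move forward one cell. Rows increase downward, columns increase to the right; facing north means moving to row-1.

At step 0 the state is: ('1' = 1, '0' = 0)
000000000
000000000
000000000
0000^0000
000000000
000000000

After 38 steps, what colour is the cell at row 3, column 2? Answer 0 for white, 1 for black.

gen 0: 000000000
000000000
000000000
0000^0000
000000000
000000000
gen 1: 000000000
000000000
000000000
00001>000
000000000
000000000
gen 2: 000000000
000000000
000000000
000011000
00000v000
000000000
gen 3: 000000000
000000000
000000000
000011000
0000<1000
000000000
gen 4: 000000000
000000000
000000000
0000^1000
000011000
000000000
gen 5: 000000000
000000000
000000000
000<01000
000011000
000000000
gen 6: 000000000
000000000
000^00000
000101000
000011000
000000000
gen 7: 000000000
000000000
0001>0000
000101000
000011000
000000000
gen 8: 000000000
000000000
000110000
0001v1000
000011000
000000000
gen 9: 000000000
000000000
000110000
000<11000
000011000
000000000
gen 10: 000000000
000000000
000110000
000011000
000v11000
000000000
gen 11: 000000000
000000000
000110000
000011000
00<111000
000000000
gen 12: 000000000
000000000
000110000
00^011000
001111000
000000000
gen 13: 000000000
000000000
000110000
001>11000
001111000
000000000
gen 14: 000000000
000000000
000110000
001111000
001v11000
000000000
gen 15: 000000000
000000000
000110000
001111000
0010>1000
000000000
gen 16: 000000000
000000000
000110000
0011^1000
001001000
000000000
gen 17: 000000000
000000000
000110000
001<01000
001001000
000000000
gen 18: 000000000
000000000
000110000
001001000
001v01000
000000000
gen 19: 000000000
000000000
000110000
001001000
00<101000
000000000
gen 20: 000000000
000000000
000110000
001001000
000101000
00v000000
gen 21: 000000000
000000000
000110000
001001000
000101000
0<1000000
gen 22: 000000000
000000000
000110000
001001000
0^0101000
011000000
gen 23: 000000000
000000000
000110000
001001000
01>101000
011000000
gen 24: 000000000
000000000
000110000
001001000
011101000
01v000000
gen 25: 000000000
000000000
000110000
001001000
011101000
010>00000
gen 26: 000v00000
000000000
000110000
001001000
011101000
010100000
gen 27: 00<100000
000000000
000110000
001001000
011101000
010100000
gen 28: 001100000
000000000
000110000
001001000
011101000
01^100000
gen 29: 001100000
000000000
000110000
001001000
011101000
011>00000
gen 30: 001100000
000000000
000110000
001001000
011^01000
011000000
gen 31: 001100000
000000000
000110000
001001000
01<001000
011000000
gen 32: 001100000
000000000
000110000
001001000
010001000
01v000000
gen 33: 001100000
000000000
000110000
001001000
010001000
010>00000
gen 34: 001v00000
000000000
000110000
001001000
010001000
010100000
gen 35: 0010>0000
000000000
000110000
001001000
010001000
010100000
gen 36: 001010000
0000v0000
000110000
001001000
010001000
010100000
gen 37: 001010000
000<10000
000110000
001001000
010001000
010100000
gen 38: 001^10000
000110000
000110000
001001000
010001000
010100000

1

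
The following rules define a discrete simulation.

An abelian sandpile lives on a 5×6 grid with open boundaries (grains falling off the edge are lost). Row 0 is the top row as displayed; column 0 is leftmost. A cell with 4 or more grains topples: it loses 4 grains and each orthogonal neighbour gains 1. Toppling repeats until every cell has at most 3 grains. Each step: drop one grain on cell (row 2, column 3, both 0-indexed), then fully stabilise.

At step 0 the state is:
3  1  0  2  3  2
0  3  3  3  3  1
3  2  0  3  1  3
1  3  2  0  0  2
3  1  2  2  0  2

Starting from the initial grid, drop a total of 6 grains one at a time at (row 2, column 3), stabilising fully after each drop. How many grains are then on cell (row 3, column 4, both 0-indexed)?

2

gen 0: 3  1  0  2  3  2
0  3  3  3  3  1
3  2  0  3  1  3
1  3  2  0  0  2
3  1  2  2  0  2
gen 1: 3  2  2  0  1  3
1  0  1  3  1  2
3  3  2  1  3  3
1  3  2  1  0  2
3  1  2  2  0  2
gen 2: 3  2  2  0  1  3
1  0  1  3  1  2
3  3  2  2  3  3
1  3  2  1  0  2
3  1  2  2  0  2
gen 3: 3  2  2  0  1  3
1  0  1  3  1  2
3  3  2  3  3  3
1  3  2  1  0  2
3  1  2  2  0  2
gen 4: 3  2  2  1  1  3
1  0  2  0  3  3
3  3  3  2  1  0
1  3  2  2  1  3
3  1  2  2  0  2
gen 5: 3  2  2  1  1  3
1  0  2  0  3  3
3  3  3  3  1  0
1  3  2  2  1  3
3  1  2  2  0  2
gen 6: 3  2  2  1  1  3
2  1  3  1  3  3
0  2  2  2  2  0
3  1  1  0  2  3
3  2  3  3  0  2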